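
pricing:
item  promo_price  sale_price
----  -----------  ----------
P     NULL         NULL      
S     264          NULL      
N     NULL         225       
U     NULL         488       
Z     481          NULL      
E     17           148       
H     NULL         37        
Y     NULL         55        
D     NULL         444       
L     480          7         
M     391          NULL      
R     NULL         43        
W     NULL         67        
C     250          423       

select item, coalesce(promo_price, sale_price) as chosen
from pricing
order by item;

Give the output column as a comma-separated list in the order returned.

250, 444, 17, 37, 480, 391, 225, NULL, 43, 264, 488, 67, 55, 481

item=C: promo_price=250 → 250
item=D: promo_price=NULL, sale_price=444 → 444
item=E: promo_price=17 → 17
item=H: promo_price=NULL, sale_price=37 → 37
item=L: promo_price=480 → 480
item=M: promo_price=391 → 391
item=N: promo_price=NULL, sale_price=225 → 225
item=P: promo_price=NULL, sale_price=NULL (all NULL) → NULL
item=R: promo_price=NULL, sale_price=43 → 43
item=S: promo_price=264 → 264
item=U: promo_price=NULL, sale_price=488 → 488
item=W: promo_price=NULL, sale_price=67 → 67
item=Y: promo_price=NULL, sale_price=55 → 55
item=Z: promo_price=481 → 481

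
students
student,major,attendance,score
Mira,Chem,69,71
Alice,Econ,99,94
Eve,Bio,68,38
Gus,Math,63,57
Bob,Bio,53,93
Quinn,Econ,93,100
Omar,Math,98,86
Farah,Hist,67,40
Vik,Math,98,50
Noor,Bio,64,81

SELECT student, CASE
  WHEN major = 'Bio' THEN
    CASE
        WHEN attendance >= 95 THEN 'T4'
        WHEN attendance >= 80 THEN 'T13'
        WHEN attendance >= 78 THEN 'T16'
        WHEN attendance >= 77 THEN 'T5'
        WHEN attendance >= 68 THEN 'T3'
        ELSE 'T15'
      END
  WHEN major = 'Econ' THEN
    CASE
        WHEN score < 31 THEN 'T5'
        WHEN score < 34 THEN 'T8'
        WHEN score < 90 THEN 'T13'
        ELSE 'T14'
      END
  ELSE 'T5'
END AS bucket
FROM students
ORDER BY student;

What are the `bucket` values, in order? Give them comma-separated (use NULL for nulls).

student=Alice: major='Econ' → inner[ELSE] → T14
student=Bob: major='Bio' → inner[ELSE] → T15
student=Eve: major='Bio' → inner[attendance >= 68] → T3
student=Farah: major='Hist' → outer ELSE → T5
student=Gus: major='Math' → outer ELSE → T5
student=Mira: major='Chem' → outer ELSE → T5
student=Noor: major='Bio' → inner[ELSE] → T15
student=Omar: major='Math' → outer ELSE → T5
student=Quinn: major='Econ' → inner[ELSE] → T14
student=Vik: major='Math' → outer ELSE → T5

T14, T15, T3, T5, T5, T5, T15, T5, T14, T5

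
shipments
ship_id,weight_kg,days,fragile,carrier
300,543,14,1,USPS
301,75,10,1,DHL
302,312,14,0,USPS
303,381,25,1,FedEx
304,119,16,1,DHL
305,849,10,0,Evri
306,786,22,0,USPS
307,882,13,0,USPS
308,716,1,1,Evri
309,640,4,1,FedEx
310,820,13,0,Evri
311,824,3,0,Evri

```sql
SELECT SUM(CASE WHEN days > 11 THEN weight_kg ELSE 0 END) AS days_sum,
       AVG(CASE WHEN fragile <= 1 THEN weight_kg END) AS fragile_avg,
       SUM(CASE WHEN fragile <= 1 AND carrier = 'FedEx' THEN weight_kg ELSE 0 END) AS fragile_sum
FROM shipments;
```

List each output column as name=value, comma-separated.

[days_sum: days > 11]
ship_id=300: ✓ → 543
ship_id=301: ✗
ship_id=302: ✓ → 312
ship_id=303: ✓ → 381
ship_id=304: ✓ → 119
ship_id=305: ✗
ship_id=306: ✓ → 786
ship_id=307: ✓ → 882
ship_id=308: ✗
ship_id=309: ✗
ship_id=310: ✓ → 820
ship_id=311: ✗
days_sum = 543 + 312 + 381 + 119 + 786 + 882 + 820 = 3843
—
[fragile_avg: fragile <= 1]
ship_id=300: ✓ → 543
ship_id=301: ✓ → 75
ship_id=302: ✓ → 312
ship_id=303: ✓ → 381
ship_id=304: ✓ → 119
ship_id=305: ✓ → 849
ship_id=306: ✓ → 786
ship_id=307: ✓ → 882
ship_id=308: ✓ → 716
ship_id=309: ✓ → 640
ship_id=310: ✓ → 820
ship_id=311: ✓ → 824
fragile_avg = (543 + 75 + 312 + 381 + 119 + 849 + 786 + 882 + 716 + 640 + 820 + 824) / 12 = 578.9166666667
—
[fragile_sum: fragile <= 1 AND carrier = 'FedEx']
ship_id=300: ✗
ship_id=301: ✗
ship_id=302: ✗
ship_id=303: ✓ → 381
ship_id=304: ✗
ship_id=305: ✗
ship_id=306: ✗
ship_id=307: ✗
ship_id=308: ✗
ship_id=309: ✓ → 640
ship_id=310: ✗
ship_id=311: ✗
fragile_sum = 381 + 640 = 1021

days_sum=3843, fragile_avg=578.9166666667, fragile_sum=1021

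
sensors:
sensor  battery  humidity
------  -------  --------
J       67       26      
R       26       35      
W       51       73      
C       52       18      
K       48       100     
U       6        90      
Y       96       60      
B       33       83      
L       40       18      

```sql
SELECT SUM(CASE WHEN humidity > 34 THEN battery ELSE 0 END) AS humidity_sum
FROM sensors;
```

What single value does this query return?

260

sensor=J: ✗
sensor=R: ✓ → 26
sensor=W: ✓ → 51
sensor=C: ✗
sensor=K: ✓ → 48
sensor=U: ✓ → 6
sensor=Y: ✓ → 96
sensor=B: ✓ → 33
sensor=L: ✗
humidity_sum = 26 + 51 + 48 + 6 + 96 + 33 = 260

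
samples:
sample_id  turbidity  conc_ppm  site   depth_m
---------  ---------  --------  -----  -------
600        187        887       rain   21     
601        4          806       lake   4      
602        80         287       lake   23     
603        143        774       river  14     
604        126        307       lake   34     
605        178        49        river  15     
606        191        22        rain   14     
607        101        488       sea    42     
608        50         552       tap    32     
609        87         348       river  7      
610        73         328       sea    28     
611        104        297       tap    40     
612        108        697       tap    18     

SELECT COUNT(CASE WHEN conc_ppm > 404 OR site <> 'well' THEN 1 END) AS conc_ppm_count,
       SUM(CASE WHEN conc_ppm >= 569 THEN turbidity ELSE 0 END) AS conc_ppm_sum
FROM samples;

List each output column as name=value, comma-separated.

[conc_ppm_count: conc_ppm > 404 OR site <> 'well']
sample_id=600: ✓ → 1
sample_id=601: ✓ → 1
sample_id=602: ✓ → 1
sample_id=603: ✓ → 1
sample_id=604: ✓ → 1
sample_id=605: ✓ → 1
sample_id=606: ✓ → 1
sample_id=607: ✓ → 1
sample_id=608: ✓ → 1
sample_id=609: ✓ → 1
sample_id=610: ✓ → 1
sample_id=611: ✓ → 1
sample_id=612: ✓ → 1
conc_ppm_count = COUNT(1, 1, 1, 1, 1, 1, 1, 1, 1, 1, 1, 1, 1) = 13
—
[conc_ppm_sum: conc_ppm >= 569]
sample_id=600: ✓ → 187
sample_id=601: ✓ → 4
sample_id=602: ✗
sample_id=603: ✓ → 143
sample_id=604: ✗
sample_id=605: ✗
sample_id=606: ✗
sample_id=607: ✗
sample_id=608: ✗
sample_id=609: ✗
sample_id=610: ✗
sample_id=611: ✗
sample_id=612: ✓ → 108
conc_ppm_sum = 187 + 4 + 143 + 108 = 442

conc_ppm_count=13, conc_ppm_sum=442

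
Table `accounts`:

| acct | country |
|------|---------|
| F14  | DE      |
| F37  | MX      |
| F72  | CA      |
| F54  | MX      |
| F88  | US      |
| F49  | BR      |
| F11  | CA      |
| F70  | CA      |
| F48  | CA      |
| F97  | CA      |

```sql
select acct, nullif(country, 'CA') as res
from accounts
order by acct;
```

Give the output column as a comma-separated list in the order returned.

acct=F11: country=CA vs CA: equal → NULL
acct=F14: country=DE vs CA: differ → DE
acct=F37: country=MX vs CA: differ → MX
acct=F48: country=CA vs CA: equal → NULL
acct=F49: country=BR vs CA: differ → BR
acct=F54: country=MX vs CA: differ → MX
acct=F70: country=CA vs CA: equal → NULL
acct=F72: country=CA vs CA: equal → NULL
acct=F88: country=US vs CA: differ → US
acct=F97: country=CA vs CA: equal → NULL

NULL, DE, MX, NULL, BR, MX, NULL, NULL, US, NULL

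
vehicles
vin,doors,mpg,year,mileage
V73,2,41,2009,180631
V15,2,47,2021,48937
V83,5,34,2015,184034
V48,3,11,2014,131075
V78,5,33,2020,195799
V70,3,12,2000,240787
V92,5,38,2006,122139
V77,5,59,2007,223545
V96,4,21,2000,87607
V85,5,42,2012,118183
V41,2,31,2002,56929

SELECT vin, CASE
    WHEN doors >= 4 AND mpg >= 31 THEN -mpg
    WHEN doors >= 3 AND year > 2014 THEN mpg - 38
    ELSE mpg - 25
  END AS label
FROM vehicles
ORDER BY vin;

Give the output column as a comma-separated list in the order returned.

vin=V15: ELSE → 22
vin=V41: ELSE → 6
vin=V48: ELSE → -14
vin=V70: ELSE → -13
vin=V73: ELSE → 16
vin=V77: doors >= 4 AND mpg >= 31 → -59
vin=V78: doors >= 4 AND mpg >= 31 → -33
vin=V83: doors >= 4 AND mpg >= 31 → -34
vin=V85: doors >= 4 AND mpg >= 31 → -42
vin=V92: doors >= 4 AND mpg >= 31 → -38
vin=V96: ELSE → -4

22, 6, -14, -13, 16, -59, -33, -34, -42, -38, -4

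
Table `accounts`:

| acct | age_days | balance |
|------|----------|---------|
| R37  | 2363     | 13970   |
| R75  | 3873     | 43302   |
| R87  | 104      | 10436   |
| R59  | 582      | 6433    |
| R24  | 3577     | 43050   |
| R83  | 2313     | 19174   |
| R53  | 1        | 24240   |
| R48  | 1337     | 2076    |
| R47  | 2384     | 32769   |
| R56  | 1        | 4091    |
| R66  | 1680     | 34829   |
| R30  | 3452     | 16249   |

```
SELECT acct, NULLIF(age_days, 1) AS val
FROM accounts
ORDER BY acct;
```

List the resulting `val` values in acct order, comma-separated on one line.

acct=R24: age_days=3577 vs 1: differ → 3577
acct=R30: age_days=3452 vs 1: differ → 3452
acct=R37: age_days=2363 vs 1: differ → 2363
acct=R47: age_days=2384 vs 1: differ → 2384
acct=R48: age_days=1337 vs 1: differ → 1337
acct=R53: age_days=1 vs 1: equal → NULL
acct=R56: age_days=1 vs 1: equal → NULL
acct=R59: age_days=582 vs 1: differ → 582
acct=R66: age_days=1680 vs 1: differ → 1680
acct=R75: age_days=3873 vs 1: differ → 3873
acct=R83: age_days=2313 vs 1: differ → 2313
acct=R87: age_days=104 vs 1: differ → 104

3577, 3452, 2363, 2384, 1337, NULL, NULL, 582, 1680, 3873, 2313, 104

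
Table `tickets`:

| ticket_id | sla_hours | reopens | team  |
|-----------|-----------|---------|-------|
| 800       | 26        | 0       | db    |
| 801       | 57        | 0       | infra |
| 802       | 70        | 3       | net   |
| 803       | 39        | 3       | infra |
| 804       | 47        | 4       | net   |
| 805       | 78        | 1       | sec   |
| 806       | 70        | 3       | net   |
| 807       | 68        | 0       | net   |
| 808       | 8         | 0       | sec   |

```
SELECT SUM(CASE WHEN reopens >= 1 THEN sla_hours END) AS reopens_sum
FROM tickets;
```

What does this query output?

304

ticket_id=800: ✗
ticket_id=801: ✗
ticket_id=802: ✓ → 70
ticket_id=803: ✓ → 39
ticket_id=804: ✓ → 47
ticket_id=805: ✓ → 78
ticket_id=806: ✓ → 70
ticket_id=807: ✗
ticket_id=808: ✗
reopens_sum = 70 + 39 + 47 + 78 + 70 = 304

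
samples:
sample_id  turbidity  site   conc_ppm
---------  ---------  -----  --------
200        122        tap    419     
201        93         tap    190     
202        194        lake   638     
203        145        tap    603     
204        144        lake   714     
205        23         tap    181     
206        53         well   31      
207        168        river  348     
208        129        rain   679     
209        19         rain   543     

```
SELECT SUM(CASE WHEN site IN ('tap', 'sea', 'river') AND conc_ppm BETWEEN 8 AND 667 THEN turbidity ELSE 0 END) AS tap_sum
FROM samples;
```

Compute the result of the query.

sample_id=200: ✓ → 122
sample_id=201: ✓ → 93
sample_id=202: ✗
sample_id=203: ✓ → 145
sample_id=204: ✗
sample_id=205: ✓ → 23
sample_id=206: ✗
sample_id=207: ✓ → 168
sample_id=208: ✗
sample_id=209: ✗
tap_sum = 122 + 93 + 145 + 23 + 168 = 551

551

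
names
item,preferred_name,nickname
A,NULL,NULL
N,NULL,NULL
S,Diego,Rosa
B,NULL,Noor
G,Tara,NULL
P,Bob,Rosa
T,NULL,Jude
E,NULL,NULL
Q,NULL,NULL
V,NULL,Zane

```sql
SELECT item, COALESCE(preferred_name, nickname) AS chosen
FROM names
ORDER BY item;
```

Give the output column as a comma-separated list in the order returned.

item=A: preferred_name=NULL, nickname=NULL (all NULL) → NULL
item=B: preferred_name=NULL, nickname=Noor → Noor
item=E: preferred_name=NULL, nickname=NULL (all NULL) → NULL
item=G: preferred_name=Tara → Tara
item=N: preferred_name=NULL, nickname=NULL (all NULL) → NULL
item=P: preferred_name=Bob → Bob
item=Q: preferred_name=NULL, nickname=NULL (all NULL) → NULL
item=S: preferred_name=Diego → Diego
item=T: preferred_name=NULL, nickname=Jude → Jude
item=V: preferred_name=NULL, nickname=Zane → Zane

NULL, Noor, NULL, Tara, NULL, Bob, NULL, Diego, Jude, Zane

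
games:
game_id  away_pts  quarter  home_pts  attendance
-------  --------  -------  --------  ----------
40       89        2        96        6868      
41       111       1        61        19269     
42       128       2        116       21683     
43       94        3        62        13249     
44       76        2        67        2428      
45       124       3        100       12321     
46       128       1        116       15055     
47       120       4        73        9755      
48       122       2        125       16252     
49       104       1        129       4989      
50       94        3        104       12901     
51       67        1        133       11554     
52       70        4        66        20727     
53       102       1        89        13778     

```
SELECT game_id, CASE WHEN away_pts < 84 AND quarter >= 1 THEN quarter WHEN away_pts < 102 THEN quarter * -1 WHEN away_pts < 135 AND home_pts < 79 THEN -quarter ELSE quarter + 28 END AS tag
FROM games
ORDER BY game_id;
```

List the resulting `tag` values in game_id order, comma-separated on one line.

game_id=40: away_pts < 102 → -2
game_id=41: away_pts < 135 AND home_pts < 79 → -1
game_id=42: ELSE → 30
game_id=43: away_pts < 102 → -3
game_id=44: away_pts < 84 AND quarter >= 1 → 2
game_id=45: ELSE → 31
game_id=46: ELSE → 29
game_id=47: away_pts < 135 AND home_pts < 79 → -4
game_id=48: ELSE → 30
game_id=49: ELSE → 29
game_id=50: away_pts < 102 → -3
game_id=51: away_pts < 84 AND quarter >= 1 → 1
game_id=52: away_pts < 84 AND quarter >= 1 → 4
game_id=53: ELSE → 29

-2, -1, 30, -3, 2, 31, 29, -4, 30, 29, -3, 1, 4, 29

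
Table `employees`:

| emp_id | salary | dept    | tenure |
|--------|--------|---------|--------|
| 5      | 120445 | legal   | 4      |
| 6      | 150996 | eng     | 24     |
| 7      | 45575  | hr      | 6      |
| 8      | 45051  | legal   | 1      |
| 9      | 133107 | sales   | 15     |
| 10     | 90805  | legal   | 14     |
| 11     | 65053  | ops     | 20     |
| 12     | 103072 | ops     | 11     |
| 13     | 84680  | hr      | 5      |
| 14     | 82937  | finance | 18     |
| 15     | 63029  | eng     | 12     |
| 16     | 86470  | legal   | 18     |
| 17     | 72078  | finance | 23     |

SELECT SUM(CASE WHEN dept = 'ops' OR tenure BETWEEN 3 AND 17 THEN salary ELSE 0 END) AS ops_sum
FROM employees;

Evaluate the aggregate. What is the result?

emp_id=5: ✓ → 120445
emp_id=6: ✗
emp_id=7: ✓ → 45575
emp_id=8: ✗
emp_id=9: ✓ → 133107
emp_id=10: ✓ → 90805
emp_id=11: ✓ → 65053
emp_id=12: ✓ → 103072
emp_id=13: ✓ → 84680
emp_id=14: ✗
emp_id=15: ✓ → 63029
emp_id=16: ✗
emp_id=17: ✗
ops_sum = 120445 + 45575 + 133107 + 90805 + 65053 + 103072 + 84680 + 63029 = 705766

705766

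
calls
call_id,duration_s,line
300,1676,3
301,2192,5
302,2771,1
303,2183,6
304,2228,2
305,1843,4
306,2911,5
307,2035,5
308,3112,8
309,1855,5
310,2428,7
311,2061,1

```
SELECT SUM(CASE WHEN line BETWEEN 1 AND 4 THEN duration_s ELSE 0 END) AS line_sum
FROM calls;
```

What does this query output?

10579

call_id=300: ✓ → 1676
call_id=301: ✗
call_id=302: ✓ → 2771
call_id=303: ✗
call_id=304: ✓ → 2228
call_id=305: ✓ → 1843
call_id=306: ✗
call_id=307: ✗
call_id=308: ✗
call_id=309: ✗
call_id=310: ✗
call_id=311: ✓ → 2061
line_sum = 1676 + 2771 + 2228 + 1843 + 2061 = 10579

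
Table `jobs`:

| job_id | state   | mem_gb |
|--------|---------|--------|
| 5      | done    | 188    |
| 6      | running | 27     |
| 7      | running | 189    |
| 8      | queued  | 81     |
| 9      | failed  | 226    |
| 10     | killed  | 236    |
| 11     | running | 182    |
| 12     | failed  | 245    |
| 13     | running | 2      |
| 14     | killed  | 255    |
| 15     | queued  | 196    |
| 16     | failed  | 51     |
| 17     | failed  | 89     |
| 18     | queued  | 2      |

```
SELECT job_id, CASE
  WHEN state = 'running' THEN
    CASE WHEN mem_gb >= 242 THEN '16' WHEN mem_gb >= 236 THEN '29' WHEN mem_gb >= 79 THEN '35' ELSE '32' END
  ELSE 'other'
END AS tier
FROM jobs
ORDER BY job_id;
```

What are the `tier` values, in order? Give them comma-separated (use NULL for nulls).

other, 32, 35, other, other, other, 35, other, 32, other, other, other, other, other

job_id=5: state='done' → outer ELSE → other
job_id=6: state='running' → inner[ELSE] → 32
job_id=7: state='running' → inner[mem_gb >= 79] → 35
job_id=8: state='queued' → outer ELSE → other
job_id=9: state='failed' → outer ELSE → other
job_id=10: state='killed' → outer ELSE → other
job_id=11: state='running' → inner[mem_gb >= 79] → 35
job_id=12: state='failed' → outer ELSE → other
job_id=13: state='running' → inner[ELSE] → 32
job_id=14: state='killed' → outer ELSE → other
job_id=15: state='queued' → outer ELSE → other
job_id=16: state='failed' → outer ELSE → other
job_id=17: state='failed' → outer ELSE → other
job_id=18: state='queued' → outer ELSE → other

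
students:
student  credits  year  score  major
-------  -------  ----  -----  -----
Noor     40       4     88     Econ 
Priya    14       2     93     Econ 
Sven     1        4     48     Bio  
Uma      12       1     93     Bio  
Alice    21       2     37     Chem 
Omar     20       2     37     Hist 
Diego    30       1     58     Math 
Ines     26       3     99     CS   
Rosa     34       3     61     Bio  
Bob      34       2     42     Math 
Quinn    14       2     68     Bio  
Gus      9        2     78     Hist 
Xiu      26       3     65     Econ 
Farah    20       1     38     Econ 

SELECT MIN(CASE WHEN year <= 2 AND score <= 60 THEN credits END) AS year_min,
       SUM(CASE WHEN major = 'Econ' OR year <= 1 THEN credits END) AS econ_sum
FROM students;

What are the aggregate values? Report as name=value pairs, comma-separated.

year_min=20, econ_sum=142

[year_min: year <= 2 AND score <= 60]
student=Noor: ✗
student=Priya: ✗
student=Sven: ✗
student=Uma: ✗
student=Alice: ✓ → 21
student=Omar: ✓ → 20
student=Diego: ✓ → 30
student=Ines: ✗
student=Rosa: ✗
student=Bob: ✓ → 34
student=Quinn: ✗
student=Gus: ✗
student=Xiu: ✗
student=Farah: ✓ → 20
year_min = MIN(21, 20, 30, 34, 20) = 20
—
[econ_sum: major = 'Econ' OR year <= 1]
student=Noor: ✓ → 40
student=Priya: ✓ → 14
student=Sven: ✗
student=Uma: ✓ → 12
student=Alice: ✗
student=Omar: ✗
student=Diego: ✓ → 30
student=Ines: ✗
student=Rosa: ✗
student=Bob: ✗
student=Quinn: ✗
student=Gus: ✗
student=Xiu: ✓ → 26
student=Farah: ✓ → 20
econ_sum = 40 + 14 + 12 + 30 + 26 + 20 = 142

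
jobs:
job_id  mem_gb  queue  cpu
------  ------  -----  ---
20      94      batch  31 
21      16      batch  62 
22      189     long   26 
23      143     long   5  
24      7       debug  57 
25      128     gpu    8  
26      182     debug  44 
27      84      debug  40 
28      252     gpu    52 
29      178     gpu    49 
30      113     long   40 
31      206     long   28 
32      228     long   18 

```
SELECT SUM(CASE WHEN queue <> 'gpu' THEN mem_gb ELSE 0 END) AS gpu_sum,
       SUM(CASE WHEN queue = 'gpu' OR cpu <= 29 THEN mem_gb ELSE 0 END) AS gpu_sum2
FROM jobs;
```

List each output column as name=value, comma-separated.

gpu_sum=1262, gpu_sum2=1324

[gpu_sum: queue <> 'gpu']
job_id=20: ✓ → 94
job_id=21: ✓ → 16
job_id=22: ✓ → 189
job_id=23: ✓ → 143
job_id=24: ✓ → 7
job_id=25: ✗
job_id=26: ✓ → 182
job_id=27: ✓ → 84
job_id=28: ✗
job_id=29: ✗
job_id=30: ✓ → 113
job_id=31: ✓ → 206
job_id=32: ✓ → 228
gpu_sum = 94 + 16 + 189 + 143 + 7 + 182 + 84 + 113 + 206 + 228 = 1262
—
[gpu_sum2: queue = 'gpu' OR cpu <= 29]
job_id=20: ✗
job_id=21: ✗
job_id=22: ✓ → 189
job_id=23: ✓ → 143
job_id=24: ✗
job_id=25: ✓ → 128
job_id=26: ✗
job_id=27: ✗
job_id=28: ✓ → 252
job_id=29: ✓ → 178
job_id=30: ✗
job_id=31: ✓ → 206
job_id=32: ✓ → 228
gpu_sum2 = 189 + 143 + 128 + 252 + 178 + 206 + 228 = 1324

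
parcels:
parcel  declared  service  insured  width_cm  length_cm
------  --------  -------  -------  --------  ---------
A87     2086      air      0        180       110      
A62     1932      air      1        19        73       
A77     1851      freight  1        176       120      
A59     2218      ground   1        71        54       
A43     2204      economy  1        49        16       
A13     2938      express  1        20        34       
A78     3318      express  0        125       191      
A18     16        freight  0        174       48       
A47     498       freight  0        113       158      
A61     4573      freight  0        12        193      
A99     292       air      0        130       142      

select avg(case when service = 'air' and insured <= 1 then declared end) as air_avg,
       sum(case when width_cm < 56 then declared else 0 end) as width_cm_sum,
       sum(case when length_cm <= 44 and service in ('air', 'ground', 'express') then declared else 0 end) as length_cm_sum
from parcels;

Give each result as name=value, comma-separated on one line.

[air_avg: service = 'air' and insured <= 1]
parcel=A87: ✓ → 2086
parcel=A62: ✓ → 1932
parcel=A77: ✗
parcel=A59: ✗
parcel=A43: ✗
parcel=A13: ✗
parcel=A78: ✗
parcel=A18: ✗
parcel=A47: ✗
parcel=A61: ✗
parcel=A99: ✓ → 292
air_avg = (2086 + 1932 + 292) / 3 = 1436.6666666667
—
[width_cm_sum: width_cm < 56]
parcel=A87: ✗
parcel=A62: ✓ → 1932
parcel=A77: ✗
parcel=A59: ✗
parcel=A43: ✓ → 2204
parcel=A13: ✓ → 2938
parcel=A78: ✗
parcel=A18: ✗
parcel=A47: ✗
parcel=A61: ✓ → 4573
parcel=A99: ✗
width_cm_sum = 1932 + 2204 + 2938 + 4573 = 11647
—
[length_cm_sum: length_cm <= 44 and service in ('air', 'ground', 'express')]
parcel=A87: ✗
parcel=A62: ✗
parcel=A77: ✗
parcel=A59: ✗
parcel=A43: ✗
parcel=A13: ✓ → 2938
parcel=A78: ✗
parcel=A18: ✗
parcel=A47: ✗
parcel=A61: ✗
parcel=A99: ✗
length_cm_sum = 2938

air_avg=1436.6666666667, width_cm_sum=11647, length_cm_sum=2938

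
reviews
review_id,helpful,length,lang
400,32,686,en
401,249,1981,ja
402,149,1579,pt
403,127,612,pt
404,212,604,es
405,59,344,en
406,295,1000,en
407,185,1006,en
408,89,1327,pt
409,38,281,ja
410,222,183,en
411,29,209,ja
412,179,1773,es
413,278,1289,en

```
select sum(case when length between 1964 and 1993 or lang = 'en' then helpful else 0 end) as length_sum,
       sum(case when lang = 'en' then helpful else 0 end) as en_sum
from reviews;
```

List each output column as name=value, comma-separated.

length_sum=1320, en_sum=1071

[length_sum: length between 1964 and 1993 or lang = 'en']
review_id=400: ✓ → 32
review_id=401: ✓ → 249
review_id=402: ✗
review_id=403: ✗
review_id=404: ✗
review_id=405: ✓ → 59
review_id=406: ✓ → 295
review_id=407: ✓ → 185
review_id=408: ✗
review_id=409: ✗
review_id=410: ✓ → 222
review_id=411: ✗
review_id=412: ✗
review_id=413: ✓ → 278
length_sum = 32 + 249 + 59 + 295 + 185 + 222 + 278 = 1320
—
[en_sum: lang = 'en']
review_id=400: ✓ → 32
review_id=401: ✗
review_id=402: ✗
review_id=403: ✗
review_id=404: ✗
review_id=405: ✓ → 59
review_id=406: ✓ → 295
review_id=407: ✓ → 185
review_id=408: ✗
review_id=409: ✗
review_id=410: ✓ → 222
review_id=411: ✗
review_id=412: ✗
review_id=413: ✓ → 278
en_sum = 32 + 59 + 295 + 185 + 222 + 278 = 1071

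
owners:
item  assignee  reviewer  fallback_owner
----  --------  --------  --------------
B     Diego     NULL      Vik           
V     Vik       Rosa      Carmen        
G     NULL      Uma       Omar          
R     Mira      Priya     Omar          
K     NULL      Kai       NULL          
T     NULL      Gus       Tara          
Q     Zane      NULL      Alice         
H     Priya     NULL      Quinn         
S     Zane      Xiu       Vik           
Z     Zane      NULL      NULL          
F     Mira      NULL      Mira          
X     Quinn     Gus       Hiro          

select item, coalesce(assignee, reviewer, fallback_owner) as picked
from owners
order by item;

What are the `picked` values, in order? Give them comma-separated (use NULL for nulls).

item=B: assignee=Diego → Diego
item=F: assignee=Mira → Mira
item=G: assignee=NULL, reviewer=Uma → Uma
item=H: assignee=Priya → Priya
item=K: assignee=NULL, reviewer=Kai → Kai
item=Q: assignee=Zane → Zane
item=R: assignee=Mira → Mira
item=S: assignee=Zane → Zane
item=T: assignee=NULL, reviewer=Gus → Gus
item=V: assignee=Vik → Vik
item=X: assignee=Quinn → Quinn
item=Z: assignee=Zane → Zane

Diego, Mira, Uma, Priya, Kai, Zane, Mira, Zane, Gus, Vik, Quinn, Zane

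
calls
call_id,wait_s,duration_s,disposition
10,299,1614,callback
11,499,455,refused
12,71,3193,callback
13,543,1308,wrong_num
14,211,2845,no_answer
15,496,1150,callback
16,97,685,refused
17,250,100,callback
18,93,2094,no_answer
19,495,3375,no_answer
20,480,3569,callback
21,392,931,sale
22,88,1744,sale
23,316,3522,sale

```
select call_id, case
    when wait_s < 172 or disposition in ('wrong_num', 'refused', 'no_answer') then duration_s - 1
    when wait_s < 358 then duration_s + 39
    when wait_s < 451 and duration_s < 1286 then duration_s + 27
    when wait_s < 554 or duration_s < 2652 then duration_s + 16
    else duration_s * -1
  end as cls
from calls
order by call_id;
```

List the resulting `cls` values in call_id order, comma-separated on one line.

1653, 454, 3192, 1307, 2844, 1166, 684, 139, 2093, 3374, 3585, 958, 1743, 3561

call_id=10: wait_s < 358 → 1653
call_id=11: wait_s < 172 or disposition in ('wrong_num', 'refused', 'no_answer') → 454
call_id=12: wait_s < 172 or disposition in ('wrong_num', 'refused', 'no_answer') → 3192
call_id=13: wait_s < 172 or disposition in ('wrong_num', 'refused', 'no_answer') → 1307
call_id=14: wait_s < 172 or disposition in ('wrong_num', 'refused', 'no_answer') → 2844
call_id=15: wait_s < 554 or duration_s < 2652 → 1166
call_id=16: wait_s < 172 or disposition in ('wrong_num', 'refused', 'no_answer') → 684
call_id=17: wait_s < 358 → 139
call_id=18: wait_s < 172 or disposition in ('wrong_num', 'refused', 'no_answer') → 2093
call_id=19: wait_s < 172 or disposition in ('wrong_num', 'refused', 'no_answer') → 3374
call_id=20: wait_s < 554 or duration_s < 2652 → 3585
call_id=21: wait_s < 451 and duration_s < 1286 → 958
call_id=22: wait_s < 172 or disposition in ('wrong_num', 'refused', 'no_answer') → 1743
call_id=23: wait_s < 358 → 3561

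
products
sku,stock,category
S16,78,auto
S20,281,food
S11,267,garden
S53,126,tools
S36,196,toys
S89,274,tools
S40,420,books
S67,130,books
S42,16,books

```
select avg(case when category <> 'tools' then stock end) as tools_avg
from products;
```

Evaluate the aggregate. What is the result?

198.2857142857

sku=S16: ✓ → 78
sku=S20: ✓ → 281
sku=S11: ✓ → 267
sku=S53: ✗
sku=S36: ✓ → 196
sku=S89: ✗
sku=S40: ✓ → 420
sku=S67: ✓ → 130
sku=S42: ✓ → 16
tools_avg = (78 + 281 + 267 + 196 + 420 + 130 + 16) / 7 = 198.2857142857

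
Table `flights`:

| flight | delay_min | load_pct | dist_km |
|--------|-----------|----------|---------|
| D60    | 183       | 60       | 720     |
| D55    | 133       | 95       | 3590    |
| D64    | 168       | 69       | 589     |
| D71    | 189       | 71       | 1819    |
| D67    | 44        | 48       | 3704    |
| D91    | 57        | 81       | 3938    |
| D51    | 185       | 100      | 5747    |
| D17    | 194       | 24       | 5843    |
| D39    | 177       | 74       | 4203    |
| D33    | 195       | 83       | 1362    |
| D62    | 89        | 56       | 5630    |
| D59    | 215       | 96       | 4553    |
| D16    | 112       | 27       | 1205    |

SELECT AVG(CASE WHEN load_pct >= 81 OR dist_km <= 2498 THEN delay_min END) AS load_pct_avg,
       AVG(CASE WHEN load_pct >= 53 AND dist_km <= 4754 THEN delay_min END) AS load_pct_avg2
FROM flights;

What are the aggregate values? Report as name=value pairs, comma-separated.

[load_pct_avg: load_pct >= 81 OR dist_km <= 2498]
flight=D60: ✓ → 183
flight=D55: ✓ → 133
flight=D64: ✓ → 168
flight=D71: ✓ → 189
flight=D67: ✗
flight=D91: ✓ → 57
flight=D51: ✓ → 185
flight=D17: ✗
flight=D39: ✗
flight=D33: ✓ → 195
flight=D62: ✗
flight=D59: ✓ → 215
flight=D16: ✓ → 112
load_pct_avg = (183 + 133 + 168 + 189 + 57 + 185 + 195 + 215 + 112) / 9 = 159.6666666667
—
[load_pct_avg2: load_pct >= 53 AND dist_km <= 4754]
flight=D60: ✓ → 183
flight=D55: ✓ → 133
flight=D64: ✓ → 168
flight=D71: ✓ → 189
flight=D67: ✗
flight=D91: ✓ → 57
flight=D51: ✗
flight=D17: ✗
flight=D39: ✓ → 177
flight=D33: ✓ → 195
flight=D62: ✗
flight=D59: ✓ → 215
flight=D16: ✗
load_pct_avg2 = (183 + 133 + 168 + 189 + 57 + 177 + 195 + 215) / 8 = 164.625

load_pct_avg=159.6666666667, load_pct_avg2=164.625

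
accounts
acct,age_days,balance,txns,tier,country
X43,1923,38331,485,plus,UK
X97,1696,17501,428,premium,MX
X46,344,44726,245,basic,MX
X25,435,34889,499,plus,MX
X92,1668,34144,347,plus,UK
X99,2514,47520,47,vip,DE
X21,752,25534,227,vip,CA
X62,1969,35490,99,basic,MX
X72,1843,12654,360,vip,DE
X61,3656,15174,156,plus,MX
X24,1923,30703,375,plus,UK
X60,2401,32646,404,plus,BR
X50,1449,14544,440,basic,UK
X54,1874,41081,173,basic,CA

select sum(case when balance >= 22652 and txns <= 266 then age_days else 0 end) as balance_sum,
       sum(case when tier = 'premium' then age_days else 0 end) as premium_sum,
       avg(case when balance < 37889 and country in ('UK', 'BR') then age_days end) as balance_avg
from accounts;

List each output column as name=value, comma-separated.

[balance_sum: balance >= 22652 and txns <= 266]
acct=X43: ✗
acct=X97: ✗
acct=X46: ✓ → 344
acct=X25: ✗
acct=X92: ✗
acct=X99: ✓ → 2514
acct=X21: ✓ → 752
acct=X62: ✓ → 1969
acct=X72: ✗
acct=X61: ✗
acct=X24: ✗
acct=X60: ✗
acct=X50: ✗
acct=X54: ✓ → 1874
balance_sum = 344 + 2514 + 752 + 1969 + 1874 = 7453
—
[premium_sum: tier = 'premium']
acct=X43: ✗
acct=X97: ✓ → 1696
acct=X46: ✗
acct=X25: ✗
acct=X92: ✗
acct=X99: ✗
acct=X21: ✗
acct=X62: ✗
acct=X72: ✗
acct=X61: ✗
acct=X24: ✗
acct=X60: ✗
acct=X50: ✗
acct=X54: ✗
premium_sum = 1696
—
[balance_avg: balance < 37889 and country in ('UK', 'BR')]
acct=X43: ✗
acct=X97: ✗
acct=X46: ✗
acct=X25: ✗
acct=X92: ✓ → 1668
acct=X99: ✗
acct=X21: ✗
acct=X62: ✗
acct=X72: ✗
acct=X61: ✗
acct=X24: ✓ → 1923
acct=X60: ✓ → 2401
acct=X50: ✓ → 1449
acct=X54: ✗
balance_avg = (1668 + 1923 + 2401 + 1449) / 4 = 1860.25

balance_sum=7453, premium_sum=1696, balance_avg=1860.25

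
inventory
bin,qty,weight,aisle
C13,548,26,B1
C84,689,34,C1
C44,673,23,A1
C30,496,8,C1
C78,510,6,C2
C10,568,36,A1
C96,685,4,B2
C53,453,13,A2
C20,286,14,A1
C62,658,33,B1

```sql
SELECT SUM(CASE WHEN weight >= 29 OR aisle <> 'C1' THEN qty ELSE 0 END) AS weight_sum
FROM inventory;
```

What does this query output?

bin=C13: ✓ → 548
bin=C84: ✓ → 689
bin=C44: ✓ → 673
bin=C30: ✗
bin=C78: ✓ → 510
bin=C10: ✓ → 568
bin=C96: ✓ → 685
bin=C53: ✓ → 453
bin=C20: ✓ → 286
bin=C62: ✓ → 658
weight_sum = 548 + 689 + 673 + 510 + 568 + 685 + 453 + 286 + 658 = 5070

5070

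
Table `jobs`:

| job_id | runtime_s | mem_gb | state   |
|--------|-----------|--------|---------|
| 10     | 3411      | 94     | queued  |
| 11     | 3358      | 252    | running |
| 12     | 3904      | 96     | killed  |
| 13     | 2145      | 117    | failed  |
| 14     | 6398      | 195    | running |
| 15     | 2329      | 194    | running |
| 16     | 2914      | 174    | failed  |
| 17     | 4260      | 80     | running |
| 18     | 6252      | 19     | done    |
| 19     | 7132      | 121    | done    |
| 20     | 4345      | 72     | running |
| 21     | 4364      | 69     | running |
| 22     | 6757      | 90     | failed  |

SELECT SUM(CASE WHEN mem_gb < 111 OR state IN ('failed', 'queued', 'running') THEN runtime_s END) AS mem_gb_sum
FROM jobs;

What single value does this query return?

50437

job_id=10: ✓ → 3411
job_id=11: ✓ → 3358
job_id=12: ✓ → 3904
job_id=13: ✓ → 2145
job_id=14: ✓ → 6398
job_id=15: ✓ → 2329
job_id=16: ✓ → 2914
job_id=17: ✓ → 4260
job_id=18: ✓ → 6252
job_id=19: ✗
job_id=20: ✓ → 4345
job_id=21: ✓ → 4364
job_id=22: ✓ → 6757
mem_gb_sum = 3411 + 3358 + 3904 + 2145 + 6398 + 2329 + 2914 + 4260 + 6252 + 4345 + 4364 + 6757 = 50437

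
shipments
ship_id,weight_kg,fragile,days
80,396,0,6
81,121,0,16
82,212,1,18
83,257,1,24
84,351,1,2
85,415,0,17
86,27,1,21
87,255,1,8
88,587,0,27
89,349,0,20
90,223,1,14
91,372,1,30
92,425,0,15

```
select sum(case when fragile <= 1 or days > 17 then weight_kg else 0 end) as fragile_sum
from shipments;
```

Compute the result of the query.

ship_id=80: ✓ → 396
ship_id=81: ✓ → 121
ship_id=82: ✓ → 212
ship_id=83: ✓ → 257
ship_id=84: ✓ → 351
ship_id=85: ✓ → 415
ship_id=86: ✓ → 27
ship_id=87: ✓ → 255
ship_id=88: ✓ → 587
ship_id=89: ✓ → 349
ship_id=90: ✓ → 223
ship_id=91: ✓ → 372
ship_id=92: ✓ → 425
fragile_sum = 396 + 121 + 212 + 257 + 351 + 415 + 27 + 255 + 587 + 349 + 223 + 372 + 425 = 3990

3990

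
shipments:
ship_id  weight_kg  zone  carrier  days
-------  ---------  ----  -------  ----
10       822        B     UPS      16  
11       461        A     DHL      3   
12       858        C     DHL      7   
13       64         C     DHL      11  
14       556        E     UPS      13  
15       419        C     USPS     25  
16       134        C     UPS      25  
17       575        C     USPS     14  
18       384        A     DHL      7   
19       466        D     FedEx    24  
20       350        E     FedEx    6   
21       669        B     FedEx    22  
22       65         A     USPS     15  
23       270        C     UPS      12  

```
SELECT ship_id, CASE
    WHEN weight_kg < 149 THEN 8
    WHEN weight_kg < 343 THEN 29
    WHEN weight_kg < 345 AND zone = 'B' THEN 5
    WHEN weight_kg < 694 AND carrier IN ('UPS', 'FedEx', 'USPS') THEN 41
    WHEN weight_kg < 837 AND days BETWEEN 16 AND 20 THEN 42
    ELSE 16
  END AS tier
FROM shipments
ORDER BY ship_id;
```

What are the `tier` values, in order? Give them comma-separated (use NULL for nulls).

ship_id=10: weight_kg < 837 AND days BETWEEN 16 AND 20 → 42
ship_id=11: ELSE → 16
ship_id=12: ELSE → 16
ship_id=13: weight_kg < 149 → 8
ship_id=14: weight_kg < 694 AND carrier IN ('UPS', 'FedEx', 'USPS') → 41
ship_id=15: weight_kg < 694 AND carrier IN ('UPS', 'FedEx', 'USPS') → 41
ship_id=16: weight_kg < 149 → 8
ship_id=17: weight_kg < 694 AND carrier IN ('UPS', 'FedEx', 'USPS') → 41
ship_id=18: ELSE → 16
ship_id=19: weight_kg < 694 AND carrier IN ('UPS', 'FedEx', 'USPS') → 41
ship_id=20: weight_kg < 694 AND carrier IN ('UPS', 'FedEx', 'USPS') → 41
ship_id=21: weight_kg < 694 AND carrier IN ('UPS', 'FedEx', 'USPS') → 41
ship_id=22: weight_kg < 149 → 8
ship_id=23: weight_kg < 343 → 29

42, 16, 16, 8, 41, 41, 8, 41, 16, 41, 41, 41, 8, 29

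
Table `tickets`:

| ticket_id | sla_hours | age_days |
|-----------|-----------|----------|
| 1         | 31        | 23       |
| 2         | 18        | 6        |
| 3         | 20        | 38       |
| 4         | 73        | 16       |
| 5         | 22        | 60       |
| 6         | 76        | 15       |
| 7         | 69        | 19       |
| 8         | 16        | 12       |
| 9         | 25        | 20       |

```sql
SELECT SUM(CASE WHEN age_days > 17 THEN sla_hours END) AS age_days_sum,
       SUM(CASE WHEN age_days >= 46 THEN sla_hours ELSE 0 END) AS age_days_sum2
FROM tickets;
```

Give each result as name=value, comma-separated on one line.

[age_days_sum: age_days > 17]
ticket_id=1: ✓ → 31
ticket_id=2: ✗
ticket_id=3: ✓ → 20
ticket_id=4: ✗
ticket_id=5: ✓ → 22
ticket_id=6: ✗
ticket_id=7: ✓ → 69
ticket_id=8: ✗
ticket_id=9: ✓ → 25
age_days_sum = 31 + 20 + 22 + 69 + 25 = 167
—
[age_days_sum2: age_days >= 46]
ticket_id=1: ✗
ticket_id=2: ✗
ticket_id=3: ✗
ticket_id=4: ✗
ticket_id=5: ✓ → 22
ticket_id=6: ✗
ticket_id=7: ✗
ticket_id=8: ✗
ticket_id=9: ✗
age_days_sum2 = 22

age_days_sum=167, age_days_sum2=22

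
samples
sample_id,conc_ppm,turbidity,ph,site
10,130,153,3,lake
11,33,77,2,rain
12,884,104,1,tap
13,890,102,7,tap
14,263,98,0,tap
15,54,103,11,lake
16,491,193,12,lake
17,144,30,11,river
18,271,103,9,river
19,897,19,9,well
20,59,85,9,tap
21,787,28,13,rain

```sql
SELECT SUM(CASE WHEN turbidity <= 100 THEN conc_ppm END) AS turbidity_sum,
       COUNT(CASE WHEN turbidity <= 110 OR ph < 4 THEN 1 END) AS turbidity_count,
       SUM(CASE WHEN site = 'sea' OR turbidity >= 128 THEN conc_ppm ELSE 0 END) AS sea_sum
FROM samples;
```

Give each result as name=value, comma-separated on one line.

[turbidity_sum: turbidity <= 100]
sample_id=10: ✗
sample_id=11: ✓ → 33
sample_id=12: ✗
sample_id=13: ✗
sample_id=14: ✓ → 263
sample_id=15: ✗
sample_id=16: ✗
sample_id=17: ✓ → 144
sample_id=18: ✗
sample_id=19: ✓ → 897
sample_id=20: ✓ → 59
sample_id=21: ✓ → 787
turbidity_sum = 33 + 263 + 144 + 897 + 59 + 787 = 2183
—
[turbidity_count: turbidity <= 110 OR ph < 4]
sample_id=10: ✓ → 1
sample_id=11: ✓ → 1
sample_id=12: ✓ → 1
sample_id=13: ✓ → 1
sample_id=14: ✓ → 1
sample_id=15: ✓ → 1
sample_id=16: ✗
sample_id=17: ✓ → 1
sample_id=18: ✓ → 1
sample_id=19: ✓ → 1
sample_id=20: ✓ → 1
sample_id=21: ✓ → 1
turbidity_count = COUNT(1, 1, 1, 1, 1, 1, 1, 1, 1, 1, 1) = 11
—
[sea_sum: site = 'sea' OR turbidity >= 128]
sample_id=10: ✓ → 130
sample_id=11: ✗
sample_id=12: ✗
sample_id=13: ✗
sample_id=14: ✗
sample_id=15: ✗
sample_id=16: ✓ → 491
sample_id=17: ✗
sample_id=18: ✗
sample_id=19: ✗
sample_id=20: ✗
sample_id=21: ✗
sea_sum = 130 + 491 = 621

turbidity_sum=2183, turbidity_count=11, sea_sum=621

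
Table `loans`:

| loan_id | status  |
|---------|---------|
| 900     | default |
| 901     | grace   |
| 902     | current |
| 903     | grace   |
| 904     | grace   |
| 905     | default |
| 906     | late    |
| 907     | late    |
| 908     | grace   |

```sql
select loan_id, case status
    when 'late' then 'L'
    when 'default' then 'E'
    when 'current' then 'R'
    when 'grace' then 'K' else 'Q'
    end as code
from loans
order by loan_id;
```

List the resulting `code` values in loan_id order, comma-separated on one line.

E, K, R, K, K, E, L, L, K

loan_id=900: status='default' → E
loan_id=901: status='grace' → K
loan_id=902: status='current' → R
loan_id=903: status='grace' → K
loan_id=904: status='grace' → K
loan_id=905: status='default' → E
loan_id=906: status='late' → L
loan_id=907: status='late' → L
loan_id=908: status='grace' → K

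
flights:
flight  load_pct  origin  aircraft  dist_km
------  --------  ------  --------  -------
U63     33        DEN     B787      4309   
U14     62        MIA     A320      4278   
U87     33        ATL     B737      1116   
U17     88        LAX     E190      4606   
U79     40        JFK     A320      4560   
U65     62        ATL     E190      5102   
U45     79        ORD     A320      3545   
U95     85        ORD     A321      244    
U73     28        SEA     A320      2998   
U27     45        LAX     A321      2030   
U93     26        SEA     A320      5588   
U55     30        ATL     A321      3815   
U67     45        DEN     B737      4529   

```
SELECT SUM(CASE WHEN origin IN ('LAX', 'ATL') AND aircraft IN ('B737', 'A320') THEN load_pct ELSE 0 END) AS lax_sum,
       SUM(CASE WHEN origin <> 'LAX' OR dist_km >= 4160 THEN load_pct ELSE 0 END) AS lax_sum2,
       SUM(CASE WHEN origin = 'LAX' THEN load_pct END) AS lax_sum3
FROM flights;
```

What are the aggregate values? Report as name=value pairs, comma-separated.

[lax_sum: origin IN ('LAX', 'ATL') AND aircraft IN ('B737', 'A320')]
flight=U63: ✗
flight=U14: ✗
flight=U87: ✓ → 33
flight=U17: ✗
flight=U79: ✗
flight=U65: ✗
flight=U45: ✗
flight=U95: ✗
flight=U73: ✗
flight=U27: ✗
flight=U93: ✗
flight=U55: ✗
flight=U67: ✗
lax_sum = 33
—
[lax_sum2: origin <> 'LAX' OR dist_km >= 4160]
flight=U63: ✓ → 33
flight=U14: ✓ → 62
flight=U87: ✓ → 33
flight=U17: ✓ → 88
flight=U79: ✓ → 40
flight=U65: ✓ → 62
flight=U45: ✓ → 79
flight=U95: ✓ → 85
flight=U73: ✓ → 28
flight=U27: ✗
flight=U93: ✓ → 26
flight=U55: ✓ → 30
flight=U67: ✓ → 45
lax_sum2 = 33 + 62 + 33 + 88 + 40 + 62 + 79 + 85 + 28 + 26 + 30 + 45 = 611
—
[lax_sum3: origin = 'LAX']
flight=U63: ✗
flight=U14: ✗
flight=U87: ✗
flight=U17: ✓ → 88
flight=U79: ✗
flight=U65: ✗
flight=U45: ✗
flight=U95: ✗
flight=U73: ✗
flight=U27: ✓ → 45
flight=U93: ✗
flight=U55: ✗
flight=U67: ✗
lax_sum3 = 88 + 45 = 133

lax_sum=33, lax_sum2=611, lax_sum3=133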